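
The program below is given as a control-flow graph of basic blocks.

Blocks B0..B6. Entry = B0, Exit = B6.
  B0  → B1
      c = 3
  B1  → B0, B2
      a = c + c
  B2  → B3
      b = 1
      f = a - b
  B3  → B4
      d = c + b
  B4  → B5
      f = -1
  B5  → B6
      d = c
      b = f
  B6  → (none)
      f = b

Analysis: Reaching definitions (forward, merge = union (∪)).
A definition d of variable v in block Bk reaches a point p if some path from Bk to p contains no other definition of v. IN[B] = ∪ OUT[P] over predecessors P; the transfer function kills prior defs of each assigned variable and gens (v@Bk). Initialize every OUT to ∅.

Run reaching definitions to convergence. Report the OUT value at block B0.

Answer: {a@B1, c@B0}

Derivation:
Converged values:
  B0: | IN={a@B1, c@B0} | OUT={a@B1, c@B0}
  B1: | IN={a@B1, c@B0} | OUT={a@B1, c@B0}
  B2: | IN={a@B1, c@B0} | OUT={a@B1, b@B2, c@B0, f@B2}
  B3: | IN={a@B1, b@B2, c@B0, f@B2} | OUT={a@B1, b@B2, c@B0, d@B3, f@B2}
  B4: | IN={a@B1, b@B2, c@B0, d@B3, f@B2} | OUT={a@B1, b@B2, c@B0, d@B3, f@B4}
  B5: | IN={a@B1, b@B2, c@B0, d@B3, f@B4} | OUT={a@B1, b@B5, c@B0, d@B5, f@B4}
  B6: | IN={a@B1, b@B5, c@B0, d@B5, f@B4} | OUT={a@B1, b@B5, c@B0, d@B5, f@B6}

Merge at B0 (entry node, so the boundary value {} is joined with the incoming edge(s)): IN[B0] = {} ⊔ OUT[B1] = {a@B1, c@B0}
Applying B0's transfer function to that IN value gives OUT[B0] (row B0 above).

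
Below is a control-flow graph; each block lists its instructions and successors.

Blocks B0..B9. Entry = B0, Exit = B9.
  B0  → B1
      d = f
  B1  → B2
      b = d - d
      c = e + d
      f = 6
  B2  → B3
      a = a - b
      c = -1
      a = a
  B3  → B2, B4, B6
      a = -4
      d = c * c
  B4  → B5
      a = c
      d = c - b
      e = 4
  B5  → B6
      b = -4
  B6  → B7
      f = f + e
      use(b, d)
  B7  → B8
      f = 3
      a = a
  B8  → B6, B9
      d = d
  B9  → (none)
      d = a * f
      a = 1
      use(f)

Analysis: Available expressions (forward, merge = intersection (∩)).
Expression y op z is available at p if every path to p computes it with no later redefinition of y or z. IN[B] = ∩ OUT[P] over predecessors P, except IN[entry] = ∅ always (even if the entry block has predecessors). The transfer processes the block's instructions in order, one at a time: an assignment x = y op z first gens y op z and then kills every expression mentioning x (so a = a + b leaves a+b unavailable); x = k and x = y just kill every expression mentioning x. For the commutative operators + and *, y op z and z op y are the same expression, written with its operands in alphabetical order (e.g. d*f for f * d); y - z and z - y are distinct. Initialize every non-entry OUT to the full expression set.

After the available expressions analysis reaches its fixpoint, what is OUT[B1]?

Converged values:
  B0:  IN={}  OUT={}
  B1:  IN={}  OUT={d+e, d-d}
  B2:  IN={}  OUT={}
  B3:  IN={}  OUT={c*c}
  B4:  IN={c*c}  OUT={c*c, c-b}
  B5:  IN={c*c, c-b}  OUT={c*c}
  B6:  IN={c*c}  OUT={c*c}
  B7:  IN={c*c}  OUT={c*c}
  B8:  IN={c*c}  OUT={c*c}
  B9:  IN={c*c}  OUT={c*c}

Merge at B1: IN[B1] = OUT[B0] = {}
Applying B1's transfer function to that IN value gives OUT[B1] (row B1 above).

Answer: {d+e, d-d}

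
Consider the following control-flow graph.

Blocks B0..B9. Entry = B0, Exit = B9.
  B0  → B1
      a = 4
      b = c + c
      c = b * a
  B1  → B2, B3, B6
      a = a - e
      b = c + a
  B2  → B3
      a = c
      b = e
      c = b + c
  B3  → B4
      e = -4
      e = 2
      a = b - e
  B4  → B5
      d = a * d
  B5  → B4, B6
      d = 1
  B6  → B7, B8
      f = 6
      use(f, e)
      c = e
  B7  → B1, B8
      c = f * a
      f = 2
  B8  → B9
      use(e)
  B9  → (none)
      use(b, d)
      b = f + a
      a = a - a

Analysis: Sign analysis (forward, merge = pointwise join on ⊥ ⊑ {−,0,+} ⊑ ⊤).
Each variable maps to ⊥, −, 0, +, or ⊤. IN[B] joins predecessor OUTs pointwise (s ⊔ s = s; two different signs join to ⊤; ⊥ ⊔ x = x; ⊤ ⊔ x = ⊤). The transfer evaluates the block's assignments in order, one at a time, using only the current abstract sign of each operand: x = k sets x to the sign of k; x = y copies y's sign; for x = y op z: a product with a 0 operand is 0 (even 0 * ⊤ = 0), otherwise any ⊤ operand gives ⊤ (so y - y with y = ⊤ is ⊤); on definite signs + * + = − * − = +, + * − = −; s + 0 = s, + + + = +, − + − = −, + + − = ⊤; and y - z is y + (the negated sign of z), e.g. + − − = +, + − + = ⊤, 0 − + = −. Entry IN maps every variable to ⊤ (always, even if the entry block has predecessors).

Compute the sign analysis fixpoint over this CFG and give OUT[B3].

Converged values:
  B0:   IN=(all ⊤)   OUT={a:+; rest ⊤}
  B1:   IN=(all ⊤)   OUT=(all ⊤)
  B2:   IN=(all ⊤)   OUT=(all ⊤)
  B3:   IN=(all ⊤)   OUT={e:+; rest ⊤}
  B4:   IN={e:+; rest ⊤}   OUT={e:+; rest ⊤}
  B5:   IN={e:+; rest ⊤}   OUT={d:+, e:+; rest ⊤}
  B6:   IN=(all ⊤)   OUT={f:+; rest ⊤}
  B7:   IN={f:+; rest ⊤}   OUT={f:+; rest ⊤}
  B8:   IN={f:+; rest ⊤}   OUT={f:+; rest ⊤}
  B9:   IN={f:+; rest ⊤}   OUT={f:+; rest ⊤}

Merge at B3: IN[B3] = OUT[B1] ⊔ OUT[B2] = {a: ⊤, b: ⊤, c: ⊤, d: ⊤, e: ⊤, f: ⊤}
Applying B3's transfer function to that IN value gives OUT[B3] (row B3 above).

Answer: {a: ⊤, b: ⊤, c: ⊤, d: ⊤, e: +, f: ⊤}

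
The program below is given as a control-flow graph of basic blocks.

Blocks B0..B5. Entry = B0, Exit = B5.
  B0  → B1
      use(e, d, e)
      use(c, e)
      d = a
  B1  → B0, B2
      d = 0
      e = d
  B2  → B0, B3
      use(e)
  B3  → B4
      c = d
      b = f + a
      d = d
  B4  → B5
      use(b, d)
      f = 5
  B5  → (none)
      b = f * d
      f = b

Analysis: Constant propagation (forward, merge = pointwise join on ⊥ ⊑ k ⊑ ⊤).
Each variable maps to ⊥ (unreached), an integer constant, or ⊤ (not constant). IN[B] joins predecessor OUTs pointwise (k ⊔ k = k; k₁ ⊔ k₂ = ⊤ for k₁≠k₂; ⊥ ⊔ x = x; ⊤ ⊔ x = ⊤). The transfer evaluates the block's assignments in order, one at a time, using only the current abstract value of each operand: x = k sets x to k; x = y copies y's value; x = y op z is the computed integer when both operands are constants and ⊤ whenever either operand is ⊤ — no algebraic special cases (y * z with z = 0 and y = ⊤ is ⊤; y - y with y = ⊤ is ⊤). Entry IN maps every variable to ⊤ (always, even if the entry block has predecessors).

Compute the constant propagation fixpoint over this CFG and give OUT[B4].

Converged values:
  B0:   IN=(all ⊤)   OUT=(all ⊤)
  B1:   IN=(all ⊤)   OUT={d:0, e:0; rest ⊤}
  B2:   IN={d:0, e:0; rest ⊤}   OUT={d:0, e:0; rest ⊤}
  B3:   IN={d:0, e:0; rest ⊤}   OUT={c:0, d:0, e:0; rest ⊤}
  B4:   IN={c:0, d:0, e:0; rest ⊤}   OUT={c:0, d:0, e:0, f:5; rest ⊤}
  B5:   IN={c:0, d:0, e:0, f:5; rest ⊤}   OUT={b:0, c:0, d:0, e:0, f:0; rest ⊤}

Merge at B4: IN[B4] = OUT[B3] = {a: ⊤, b: ⊤, c: 0, d: 0, e: 0, f: ⊤}
Applying B4's transfer function to that IN value gives OUT[B4] (row B4 above).

Answer: {a: ⊤, b: ⊤, c: 0, d: 0, e: 0, f: 5}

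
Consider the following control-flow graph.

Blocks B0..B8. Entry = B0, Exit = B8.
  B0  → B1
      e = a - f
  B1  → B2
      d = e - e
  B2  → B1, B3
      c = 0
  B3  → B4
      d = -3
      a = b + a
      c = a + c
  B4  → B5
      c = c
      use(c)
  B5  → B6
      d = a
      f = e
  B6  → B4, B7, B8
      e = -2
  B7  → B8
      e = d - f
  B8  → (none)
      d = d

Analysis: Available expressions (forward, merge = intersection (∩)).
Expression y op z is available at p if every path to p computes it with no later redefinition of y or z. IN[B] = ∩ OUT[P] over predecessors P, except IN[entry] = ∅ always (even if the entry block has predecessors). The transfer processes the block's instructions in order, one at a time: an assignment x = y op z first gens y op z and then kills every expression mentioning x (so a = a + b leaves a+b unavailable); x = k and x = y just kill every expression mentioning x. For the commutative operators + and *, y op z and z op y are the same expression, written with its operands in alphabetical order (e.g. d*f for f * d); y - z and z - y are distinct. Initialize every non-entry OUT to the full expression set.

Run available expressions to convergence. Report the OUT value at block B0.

Per-block solution:
  B0: | IN={} | OUT={a-f}
  B1: | IN={a-f} | OUT={a-f, e-e}
  B2: | IN={a-f, e-e} | OUT={a-f, e-e}
  B3: | IN={a-f, e-e} | OUT={e-e}
  B4: | IN={} | OUT={}
  B5: | IN={} | OUT={}
  B6: | IN={} | OUT={}
  B7: | IN={} | OUT={d-f}
  B8: | IN={} | OUT={}

B0 is the boundary node: IN[B0] = {}
Applying B0's transfer function to that IN value gives OUT[B0] (row B0 above).

Answer: {a-f}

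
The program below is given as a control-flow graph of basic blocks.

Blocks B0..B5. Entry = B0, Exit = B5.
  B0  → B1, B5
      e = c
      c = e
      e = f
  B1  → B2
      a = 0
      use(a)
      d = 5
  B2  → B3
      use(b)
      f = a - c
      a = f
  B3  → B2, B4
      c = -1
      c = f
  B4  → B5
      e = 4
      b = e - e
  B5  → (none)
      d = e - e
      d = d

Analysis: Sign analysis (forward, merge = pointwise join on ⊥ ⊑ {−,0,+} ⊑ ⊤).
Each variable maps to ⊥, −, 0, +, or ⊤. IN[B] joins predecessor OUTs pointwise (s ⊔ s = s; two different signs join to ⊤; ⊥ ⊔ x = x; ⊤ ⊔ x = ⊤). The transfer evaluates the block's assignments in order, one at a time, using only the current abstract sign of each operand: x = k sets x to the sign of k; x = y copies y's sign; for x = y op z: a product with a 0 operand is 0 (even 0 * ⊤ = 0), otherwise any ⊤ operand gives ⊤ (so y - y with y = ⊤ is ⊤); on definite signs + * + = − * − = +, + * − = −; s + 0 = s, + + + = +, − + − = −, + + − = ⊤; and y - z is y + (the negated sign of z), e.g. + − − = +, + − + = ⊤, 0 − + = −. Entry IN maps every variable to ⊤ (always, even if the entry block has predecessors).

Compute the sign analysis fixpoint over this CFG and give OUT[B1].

Converged values:
  B0:  IN=(all ⊤)  OUT=(all ⊤)
  B1:  IN=(all ⊤)  OUT={a:0, d:+; rest ⊤}
  B2:  IN={d:+; rest ⊤}  OUT={d:+; rest ⊤}
  B3:  IN={d:+; rest ⊤}  OUT={d:+; rest ⊤}
  B4:  IN={d:+; rest ⊤}  OUT={d:+, e:+; rest ⊤}
  B5:  IN=(all ⊤)  OUT=(all ⊤)

Merge at B1: IN[B1] = OUT[B0] = {a: ⊤, b: ⊤, c: ⊤, d: ⊤, e: ⊤, f: ⊤}
Applying B1's transfer function to that IN value gives OUT[B1] (row B1 above).

Answer: {a: 0, b: ⊤, c: ⊤, d: +, e: ⊤, f: ⊤}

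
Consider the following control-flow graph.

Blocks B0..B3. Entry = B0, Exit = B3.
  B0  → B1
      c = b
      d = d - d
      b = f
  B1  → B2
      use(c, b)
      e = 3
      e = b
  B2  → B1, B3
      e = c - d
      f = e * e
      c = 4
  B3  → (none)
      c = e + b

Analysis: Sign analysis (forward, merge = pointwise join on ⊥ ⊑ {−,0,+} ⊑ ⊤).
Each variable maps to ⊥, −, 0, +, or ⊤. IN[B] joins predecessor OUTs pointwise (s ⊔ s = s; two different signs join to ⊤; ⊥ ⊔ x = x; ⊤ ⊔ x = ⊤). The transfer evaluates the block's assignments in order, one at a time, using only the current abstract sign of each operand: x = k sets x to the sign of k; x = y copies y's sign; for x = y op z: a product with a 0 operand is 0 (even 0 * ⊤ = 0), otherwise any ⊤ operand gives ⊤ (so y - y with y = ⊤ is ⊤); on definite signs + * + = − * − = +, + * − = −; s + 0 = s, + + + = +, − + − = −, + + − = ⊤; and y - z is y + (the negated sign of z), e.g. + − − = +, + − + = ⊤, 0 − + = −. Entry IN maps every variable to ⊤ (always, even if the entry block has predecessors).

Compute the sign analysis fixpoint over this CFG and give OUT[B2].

Fixpoint table:
  B0:   IN=(all ⊤)   OUT=(all ⊤)
  B1:   IN=(all ⊤)   OUT=(all ⊤)
  B2:   IN=(all ⊤)   OUT={c:+; rest ⊤}
  B3:   IN={c:+; rest ⊤}   OUT=(all ⊤)

Merge at B2: IN[B2] = OUT[B1] = {a: ⊤, b: ⊤, c: ⊤, d: ⊤, e: ⊤, f: ⊤}
Applying B2's transfer function to that IN value gives OUT[B2] (row B2 above).

Answer: {a: ⊤, b: ⊤, c: +, d: ⊤, e: ⊤, f: ⊤}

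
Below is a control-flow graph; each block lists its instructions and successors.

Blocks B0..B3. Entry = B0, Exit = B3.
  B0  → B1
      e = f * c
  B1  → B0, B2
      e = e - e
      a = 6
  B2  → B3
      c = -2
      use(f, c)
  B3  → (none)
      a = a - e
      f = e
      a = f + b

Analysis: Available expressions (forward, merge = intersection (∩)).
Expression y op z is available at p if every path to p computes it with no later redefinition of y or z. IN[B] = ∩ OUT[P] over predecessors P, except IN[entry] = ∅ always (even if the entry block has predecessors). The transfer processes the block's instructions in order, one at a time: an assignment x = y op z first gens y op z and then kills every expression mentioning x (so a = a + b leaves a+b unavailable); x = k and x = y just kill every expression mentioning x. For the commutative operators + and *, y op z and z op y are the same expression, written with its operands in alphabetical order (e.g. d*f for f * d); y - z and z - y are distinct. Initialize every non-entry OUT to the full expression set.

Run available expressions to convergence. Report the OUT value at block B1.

Converged values:
  B0:   IN={}   OUT={c*f}
  B1:   IN={c*f}   OUT={c*f}
  B2:   IN={c*f}   OUT={}
  B3:   IN={}   OUT={b+f}

Merge at B1: IN[B1] = OUT[B0] = {c*f}
Applying B1's transfer function to that IN value gives OUT[B1] (row B1 above).

Answer: {c*f}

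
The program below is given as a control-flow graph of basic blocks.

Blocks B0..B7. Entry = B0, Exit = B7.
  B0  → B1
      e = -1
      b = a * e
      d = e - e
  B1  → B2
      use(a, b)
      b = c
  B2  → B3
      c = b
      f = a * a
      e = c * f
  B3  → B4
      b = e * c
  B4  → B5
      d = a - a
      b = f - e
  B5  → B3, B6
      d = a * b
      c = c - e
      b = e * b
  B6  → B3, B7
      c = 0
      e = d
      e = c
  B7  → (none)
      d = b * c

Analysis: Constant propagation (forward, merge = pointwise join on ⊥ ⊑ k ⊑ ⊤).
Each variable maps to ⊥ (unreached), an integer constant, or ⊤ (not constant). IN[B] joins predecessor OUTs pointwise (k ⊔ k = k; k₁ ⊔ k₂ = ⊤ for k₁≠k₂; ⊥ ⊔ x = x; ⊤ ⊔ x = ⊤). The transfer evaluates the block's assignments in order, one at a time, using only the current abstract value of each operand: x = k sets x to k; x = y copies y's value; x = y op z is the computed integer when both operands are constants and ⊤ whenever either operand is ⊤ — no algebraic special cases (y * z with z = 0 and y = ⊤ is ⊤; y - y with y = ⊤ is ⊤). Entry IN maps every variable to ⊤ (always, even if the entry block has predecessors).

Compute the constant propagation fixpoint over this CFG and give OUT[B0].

Converged values:
  B0:   IN=(all ⊤)   OUT={d:0, e:-1; rest ⊤}
  B1:   IN={d:0, e:-1; rest ⊤}   OUT={d:0, e:-1; rest ⊤}
  B2:   IN={d:0, e:-1; rest ⊤}   OUT={d:0; rest ⊤}
  B3:   IN=(all ⊤)   OUT=(all ⊤)
  B4:   IN=(all ⊤)   OUT=(all ⊤)
  B5:   IN=(all ⊤)   OUT=(all ⊤)
  B6:   IN=(all ⊤)   OUT={c:0, e:0; rest ⊤}
  B7:   IN={c:0, e:0; rest ⊤}   OUT={c:0, e:0; rest ⊤}

B0 is the boundary node: IN[B0] = {a: ⊤, b: ⊤, c: ⊤, d: ⊤, e: ⊤, f: ⊤}
Applying B0's transfer function to that IN value gives OUT[B0] (row B0 above).

Answer: {a: ⊤, b: ⊤, c: ⊤, d: 0, e: -1, f: ⊤}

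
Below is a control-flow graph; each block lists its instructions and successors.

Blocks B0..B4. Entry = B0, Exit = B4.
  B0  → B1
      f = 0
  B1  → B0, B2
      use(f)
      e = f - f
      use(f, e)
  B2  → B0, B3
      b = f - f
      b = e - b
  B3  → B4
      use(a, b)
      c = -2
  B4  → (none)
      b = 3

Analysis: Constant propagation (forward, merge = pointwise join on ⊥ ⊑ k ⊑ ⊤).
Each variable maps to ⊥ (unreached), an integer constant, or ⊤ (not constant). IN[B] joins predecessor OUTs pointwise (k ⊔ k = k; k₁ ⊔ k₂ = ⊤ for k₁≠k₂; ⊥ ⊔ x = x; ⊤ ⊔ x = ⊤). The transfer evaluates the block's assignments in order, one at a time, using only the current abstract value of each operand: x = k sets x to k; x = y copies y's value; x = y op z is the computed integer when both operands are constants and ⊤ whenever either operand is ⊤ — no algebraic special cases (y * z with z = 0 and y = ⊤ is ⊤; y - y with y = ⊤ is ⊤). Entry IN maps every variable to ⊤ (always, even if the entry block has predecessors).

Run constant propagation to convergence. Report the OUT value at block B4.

Answer: {a: ⊤, b: 3, c: -2, d: ⊤, e: 0, f: 0}

Trace:
Converged values:
  B0: | IN=(all ⊤) | OUT={f:0; rest ⊤}
  B1: | IN={f:0; rest ⊤} | OUT={e:0, f:0; rest ⊤}
  B2: | IN={e:0, f:0; rest ⊤} | OUT={b:0, e:0, f:0; rest ⊤}
  B3: | IN={b:0, e:0, f:0; rest ⊤} | OUT={b:0, c:-2, e:0, f:0; rest ⊤}
  B4: | IN={b:0, c:-2, e:0, f:0; rest ⊤} | OUT={b:3, c:-2, e:0, f:0; rest ⊤}

Merge at B4: IN[B4] = OUT[B3] = {a: ⊤, b: 0, c: -2, d: ⊤, e: 0, f: 0}
Applying B4's transfer function to that IN value gives OUT[B4] (row B4 above).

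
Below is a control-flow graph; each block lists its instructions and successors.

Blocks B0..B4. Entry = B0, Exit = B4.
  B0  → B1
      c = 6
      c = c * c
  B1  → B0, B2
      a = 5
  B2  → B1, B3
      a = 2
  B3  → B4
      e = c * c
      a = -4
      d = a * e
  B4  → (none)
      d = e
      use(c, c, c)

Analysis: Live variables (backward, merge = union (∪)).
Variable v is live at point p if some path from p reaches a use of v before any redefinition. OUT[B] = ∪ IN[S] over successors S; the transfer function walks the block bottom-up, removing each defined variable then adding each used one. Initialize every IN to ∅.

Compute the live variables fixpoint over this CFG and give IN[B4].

Answer: {c, e}

Trace:
Converged values:
  B0:   IN={}   OUT={c}
  B1:   IN={c}   OUT={c}
  B2:   IN={c}   OUT={c}
  B3:   IN={c}   OUT={c, e}
  B4:   IN={c, e}   OUT={}

B4 is the boundary node: OUT[B4] = {}
Applying B4's transfer function to that OUT value gives IN[B4] (row B4 above).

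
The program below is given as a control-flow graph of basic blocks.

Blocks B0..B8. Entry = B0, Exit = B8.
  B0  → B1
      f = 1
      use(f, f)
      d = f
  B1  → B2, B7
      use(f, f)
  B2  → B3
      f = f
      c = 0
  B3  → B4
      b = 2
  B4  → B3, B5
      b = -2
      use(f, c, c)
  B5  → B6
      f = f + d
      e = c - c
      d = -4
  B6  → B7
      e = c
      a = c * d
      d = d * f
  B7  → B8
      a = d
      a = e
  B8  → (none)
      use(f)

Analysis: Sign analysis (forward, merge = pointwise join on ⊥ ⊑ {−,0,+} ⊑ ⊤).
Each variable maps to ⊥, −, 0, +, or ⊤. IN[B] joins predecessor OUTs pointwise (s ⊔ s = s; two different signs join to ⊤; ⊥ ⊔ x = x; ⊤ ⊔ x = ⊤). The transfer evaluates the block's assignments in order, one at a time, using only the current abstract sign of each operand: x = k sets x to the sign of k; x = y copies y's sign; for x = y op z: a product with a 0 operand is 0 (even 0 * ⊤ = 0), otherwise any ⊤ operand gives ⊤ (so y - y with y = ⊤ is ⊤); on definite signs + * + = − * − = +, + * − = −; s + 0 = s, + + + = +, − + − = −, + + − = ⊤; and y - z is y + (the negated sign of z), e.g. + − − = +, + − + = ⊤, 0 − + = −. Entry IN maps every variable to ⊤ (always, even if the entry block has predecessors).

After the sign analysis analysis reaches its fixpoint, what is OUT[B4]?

Answer: {a: ⊤, b: -, c: 0, d: +, e: ⊤, f: +}

Working:
Per-block solution:
  B0:   IN=(all ⊤)   OUT={d:+, f:+; rest ⊤}
  B1:   IN={d:+, f:+; rest ⊤}   OUT={d:+, f:+; rest ⊤}
  B2:   IN={d:+, f:+; rest ⊤}   OUT={c:0, d:+, f:+; rest ⊤}
  B3:   IN={c:0, d:+, f:+; rest ⊤}   OUT={b:+, c:0, d:+, f:+; rest ⊤}
  B4:   IN={b:+, c:0, d:+, f:+; rest ⊤}   OUT={b:-, c:0, d:+, f:+; rest ⊤}
  B5:   IN={b:-, c:0, d:+, f:+; rest ⊤}   OUT={b:-, c:0, d:-, e:0, f:+; rest ⊤}
  B6:   IN={b:-, c:0, d:-, e:0, f:+; rest ⊤}   OUT={a:0, b:-, c:0, d:-, e:0, f:+; rest ⊤}
  B7:   IN={f:+; rest ⊤}   OUT={f:+; rest ⊤}
  B8:   IN={f:+; rest ⊤}   OUT={f:+; rest ⊤}

Merge at B4: IN[B4] = OUT[B3] = {a: ⊤, b: +, c: 0, d: +, e: ⊤, f: +}
Applying B4's transfer function to that IN value gives OUT[B4] (row B4 above).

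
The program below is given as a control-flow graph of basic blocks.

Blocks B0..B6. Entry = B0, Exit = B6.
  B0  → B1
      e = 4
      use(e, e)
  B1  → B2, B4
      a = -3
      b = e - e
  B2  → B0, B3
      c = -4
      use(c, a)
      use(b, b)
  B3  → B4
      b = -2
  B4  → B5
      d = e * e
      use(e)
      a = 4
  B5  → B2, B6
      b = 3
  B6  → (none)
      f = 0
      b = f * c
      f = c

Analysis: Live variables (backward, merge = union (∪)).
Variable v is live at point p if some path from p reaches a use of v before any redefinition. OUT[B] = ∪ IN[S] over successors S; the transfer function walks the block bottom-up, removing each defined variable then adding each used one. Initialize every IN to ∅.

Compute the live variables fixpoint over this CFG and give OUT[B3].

Answer: {c, e}

Working:
Converged values:
  B0: | IN={c} | OUT={c, e}
  B1: | IN={c, e} | OUT={a, b, c, e}
  B2: | IN={a, b, e} | OUT={c, e}
  B3: | IN={c, e} | OUT={c, e}
  B4: | IN={c, e} | OUT={a, c, e}
  B5: | IN={a, c, e} | OUT={a, b, c, e}
  B6: | IN={c} | OUT={}

Merge at B3: OUT[B3] = IN[B4] = {c, e}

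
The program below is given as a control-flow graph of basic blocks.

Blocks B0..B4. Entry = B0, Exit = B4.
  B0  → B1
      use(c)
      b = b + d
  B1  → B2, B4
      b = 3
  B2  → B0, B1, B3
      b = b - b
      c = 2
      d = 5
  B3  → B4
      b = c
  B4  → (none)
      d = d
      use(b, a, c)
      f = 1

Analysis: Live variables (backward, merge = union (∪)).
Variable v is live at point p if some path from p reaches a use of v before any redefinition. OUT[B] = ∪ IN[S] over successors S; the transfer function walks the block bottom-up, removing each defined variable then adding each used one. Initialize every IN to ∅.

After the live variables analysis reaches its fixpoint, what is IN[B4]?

Answer: {a, b, c, d}

Working:
Fixpoint table:
  B0: | IN={a, b, c, d} | OUT={a, c, d}
  B1: | IN={a, c, d} | OUT={a, b, c, d}
  B2: | IN={a, b} | OUT={a, b, c, d}
  B3: | IN={a, c, d} | OUT={a, b, c, d}
  B4: | IN={a, b, c, d} | OUT={}

B4 is the boundary node: OUT[B4] = {}
Applying B4's transfer function to that OUT value gives IN[B4] (row B4 above).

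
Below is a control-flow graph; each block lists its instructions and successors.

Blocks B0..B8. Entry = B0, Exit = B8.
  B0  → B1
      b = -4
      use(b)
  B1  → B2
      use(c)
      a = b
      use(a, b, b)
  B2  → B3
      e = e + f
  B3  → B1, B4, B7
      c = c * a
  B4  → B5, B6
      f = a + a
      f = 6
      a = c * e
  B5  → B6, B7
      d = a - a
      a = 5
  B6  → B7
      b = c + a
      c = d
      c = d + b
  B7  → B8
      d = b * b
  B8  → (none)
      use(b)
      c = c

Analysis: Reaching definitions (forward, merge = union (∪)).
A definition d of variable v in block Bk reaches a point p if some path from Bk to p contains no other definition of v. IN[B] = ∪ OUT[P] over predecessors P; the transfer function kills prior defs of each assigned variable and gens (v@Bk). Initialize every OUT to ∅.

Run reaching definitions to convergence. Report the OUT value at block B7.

Per-block solution:
  B0:  IN={}  OUT={b@B0}
  B1:  IN={a@B1, b@B0, c@B3, e@B2}  OUT={a@B1, b@B0, c@B3, e@B2}
  B2:  IN={a@B1, b@B0, c@B3, e@B2}  OUT={a@B1, b@B0, c@B3, e@B2}
  B3:  IN={a@B1, b@B0, c@B3, e@B2}  OUT={a@B1, b@B0, c@B3, e@B2}
  B4:  IN={a@B1, b@B0, c@B3, e@B2}  OUT={a@B4, b@B0, c@B3, e@B2, f@B4}
  B5:  IN={a@B4, b@B0, c@B3, e@B2, f@B4}  OUT={a@B5, b@B0, c@B3, d@B5, e@B2, f@B4}
  B6:  IN={a@B4, a@B5, b@B0, c@B3, d@B5, e@B2, f@B4}  OUT={a@B4, a@B5, b@B6, c@B6, d@B5, e@B2, f@B4}
  B7:  IN={a@B1, a@B4, a@B5, b@B0, b@B6, c@B3, c@B6, d@B5, e@B2, f@B4}  OUT={a@B1, a@B4, a@B5, b@B0, b@B6, c@B3, c@B6, d@B7, e@B2, f@B4}
  B8:  IN={a@B1, a@B4, a@B5, b@B0, b@B6, c@B3, c@B6, d@B7, e@B2, f@B4}  OUT={a@B1, a@B4, a@B5, b@B0, b@B6, c@B8, d@B7, e@B2, f@B4}

Merge at B7: IN[B7] = OUT[B3] ⊔ OUT[B5] ⊔ OUT[B6] = {a@B1, a@B4, a@B5, b@B0, b@B6, c@B3, c@B6, d@B5, e@B2, f@B4}
Applying B7's transfer function to that IN value gives OUT[B7] (row B7 above).

Answer: {a@B1, a@B4, a@B5, b@B0, b@B6, c@B3, c@B6, d@B7, e@B2, f@B4}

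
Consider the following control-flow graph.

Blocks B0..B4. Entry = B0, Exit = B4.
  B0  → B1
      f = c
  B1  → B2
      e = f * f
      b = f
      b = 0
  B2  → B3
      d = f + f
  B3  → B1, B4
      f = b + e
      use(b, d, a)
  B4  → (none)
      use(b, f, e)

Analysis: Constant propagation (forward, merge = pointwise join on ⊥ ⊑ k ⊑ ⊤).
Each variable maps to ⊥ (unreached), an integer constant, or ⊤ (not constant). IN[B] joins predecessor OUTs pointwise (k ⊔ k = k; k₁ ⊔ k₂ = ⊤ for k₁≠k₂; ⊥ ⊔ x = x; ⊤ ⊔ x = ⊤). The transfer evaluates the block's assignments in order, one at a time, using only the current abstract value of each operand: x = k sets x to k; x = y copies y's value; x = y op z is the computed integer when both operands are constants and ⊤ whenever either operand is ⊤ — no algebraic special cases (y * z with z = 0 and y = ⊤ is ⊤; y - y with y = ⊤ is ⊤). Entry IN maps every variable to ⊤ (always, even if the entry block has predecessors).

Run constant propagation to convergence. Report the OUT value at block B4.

Answer: {a: ⊤, b: 0, c: ⊤, d: ⊤, e: ⊤, f: ⊤}

Working:
Converged values:
  B0: | IN=(all ⊤) | OUT=(all ⊤)
  B1: | IN=(all ⊤) | OUT={b:0; rest ⊤}
  B2: | IN={b:0; rest ⊤} | OUT={b:0; rest ⊤}
  B3: | IN={b:0; rest ⊤} | OUT={b:0; rest ⊤}
  B4: | IN={b:0; rest ⊤} | OUT={b:0; rest ⊤}

Merge at B4: IN[B4] = OUT[B3] = {a: ⊤, b: 0, c: ⊤, d: ⊤, e: ⊤, f: ⊤}
Applying B4's transfer function to that IN value gives OUT[B4] (row B4 above).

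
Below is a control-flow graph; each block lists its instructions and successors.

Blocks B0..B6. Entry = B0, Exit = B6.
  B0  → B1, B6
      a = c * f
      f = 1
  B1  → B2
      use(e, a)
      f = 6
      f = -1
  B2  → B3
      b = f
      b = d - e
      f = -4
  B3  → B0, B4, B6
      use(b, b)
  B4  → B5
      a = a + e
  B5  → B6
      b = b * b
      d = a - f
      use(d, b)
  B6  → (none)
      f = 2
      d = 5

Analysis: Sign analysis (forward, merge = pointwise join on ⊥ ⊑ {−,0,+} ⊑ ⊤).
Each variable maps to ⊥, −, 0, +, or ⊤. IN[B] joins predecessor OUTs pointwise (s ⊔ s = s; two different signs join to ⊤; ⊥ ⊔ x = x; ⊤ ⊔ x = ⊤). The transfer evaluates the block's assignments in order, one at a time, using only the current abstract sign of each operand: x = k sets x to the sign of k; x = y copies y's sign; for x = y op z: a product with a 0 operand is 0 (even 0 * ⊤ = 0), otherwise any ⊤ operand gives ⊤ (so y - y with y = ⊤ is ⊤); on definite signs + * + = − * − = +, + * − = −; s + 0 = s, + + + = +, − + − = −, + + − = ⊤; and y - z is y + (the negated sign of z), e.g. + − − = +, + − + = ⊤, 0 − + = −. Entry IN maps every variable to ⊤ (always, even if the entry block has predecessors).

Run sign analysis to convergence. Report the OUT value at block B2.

Fixpoint table:
  B0: | IN=(all ⊤) | OUT={f:+; rest ⊤}
  B1: | IN={f:+; rest ⊤} | OUT={f:-; rest ⊤}
  B2: | IN={f:-; rest ⊤} | OUT={f:-; rest ⊤}
  B3: | IN={f:-; rest ⊤} | OUT={f:-; rest ⊤}
  B4: | IN={f:-; rest ⊤} | OUT={f:-; rest ⊤}
  B5: | IN={f:-; rest ⊤} | OUT={f:-; rest ⊤}
  B6: | IN=(all ⊤) | OUT={d:+, f:+; rest ⊤}

Merge at B2: IN[B2] = OUT[B1] = {a: ⊤, b: ⊤, c: ⊤, d: ⊤, e: ⊤, f: -}
Applying B2's transfer function to that IN value gives OUT[B2] (row B2 above).

Answer: {a: ⊤, b: ⊤, c: ⊤, d: ⊤, e: ⊤, f: -}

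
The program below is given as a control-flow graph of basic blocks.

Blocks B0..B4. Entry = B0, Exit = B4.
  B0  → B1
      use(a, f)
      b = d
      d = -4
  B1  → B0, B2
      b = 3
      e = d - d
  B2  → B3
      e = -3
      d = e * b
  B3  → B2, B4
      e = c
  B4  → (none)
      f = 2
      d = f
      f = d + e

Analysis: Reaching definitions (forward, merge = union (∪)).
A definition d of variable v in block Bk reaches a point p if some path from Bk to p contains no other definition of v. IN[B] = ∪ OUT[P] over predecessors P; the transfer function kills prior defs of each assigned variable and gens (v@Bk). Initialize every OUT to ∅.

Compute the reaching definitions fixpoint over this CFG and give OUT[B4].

Answer: {b@B1, d@B4, e@B3, f@B4}

Working:
Converged values:
  B0: | IN={b@B1, d@B0, e@B1} | OUT={b@B0, d@B0, e@B1}
  B1: | IN={b@B0, d@B0, e@B1} | OUT={b@B1, d@B0, e@B1}
  B2: | IN={b@B1, d@B0, d@B2, e@B1, e@B3} | OUT={b@B1, d@B2, e@B2}
  B3: | IN={b@B1, d@B2, e@B2} | OUT={b@B1, d@B2, e@B3}
  B4: | IN={b@B1, d@B2, e@B3} | OUT={b@B1, d@B4, e@B3, f@B4}

Merge at B4: IN[B4] = OUT[B3] = {b@B1, d@B2, e@B3}
Applying B4's transfer function to that IN value gives OUT[B4] (row B4 above).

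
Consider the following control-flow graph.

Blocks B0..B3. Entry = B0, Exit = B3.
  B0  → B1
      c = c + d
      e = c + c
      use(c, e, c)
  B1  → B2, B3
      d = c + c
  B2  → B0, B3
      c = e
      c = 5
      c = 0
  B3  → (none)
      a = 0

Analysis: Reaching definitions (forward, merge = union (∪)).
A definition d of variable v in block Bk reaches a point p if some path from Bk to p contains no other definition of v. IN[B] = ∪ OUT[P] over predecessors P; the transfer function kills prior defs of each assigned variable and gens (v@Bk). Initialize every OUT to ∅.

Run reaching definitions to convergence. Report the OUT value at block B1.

Answer: {c@B0, d@B1, e@B0}

Trace:
Converged values:
  B0:  IN={c@B2, d@B1, e@B0}  OUT={c@B0, d@B1, e@B0}
  B1:  IN={c@B0, d@B1, e@B0}  OUT={c@B0, d@B1, e@B0}
  B2:  IN={c@B0, d@B1, e@B0}  OUT={c@B2, d@B1, e@B0}
  B3:  IN={c@B0, c@B2, d@B1, e@B0}  OUT={a@B3, c@B0, c@B2, d@B1, e@B0}

Merge at B1: IN[B1] = OUT[B0] = {c@B0, d@B1, e@B0}
Applying B1's transfer function to that IN value gives OUT[B1] (row B1 above).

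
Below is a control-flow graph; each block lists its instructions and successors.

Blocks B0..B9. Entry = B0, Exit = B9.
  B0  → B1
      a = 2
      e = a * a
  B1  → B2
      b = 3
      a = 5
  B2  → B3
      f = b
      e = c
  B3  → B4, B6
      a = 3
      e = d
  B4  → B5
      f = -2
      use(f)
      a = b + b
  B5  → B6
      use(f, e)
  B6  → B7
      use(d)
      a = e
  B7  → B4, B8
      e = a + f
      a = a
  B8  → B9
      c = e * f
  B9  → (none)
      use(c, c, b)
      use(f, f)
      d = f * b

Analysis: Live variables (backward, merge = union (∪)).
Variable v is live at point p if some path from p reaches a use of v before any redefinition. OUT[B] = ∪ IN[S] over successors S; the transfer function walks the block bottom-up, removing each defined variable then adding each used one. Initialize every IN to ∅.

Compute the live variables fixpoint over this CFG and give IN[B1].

Per-block solution:
  B0:   IN={c, d}   OUT={c, d}
  B1:   IN={c, d}   OUT={b, c, d}
  B2:   IN={b, c, d}   OUT={b, d, f}
  B3:   IN={b, d, f}   OUT={b, d, e, f}
  B4:   IN={b, d, e}   OUT={b, d, e, f}
  B5:   IN={b, d, e, f}   OUT={b, d, e, f}
  B6:   IN={b, d, e, f}   OUT={a, b, d, f}
  B7:   IN={a, b, d, f}   OUT={b, d, e, f}
  B8:   IN={b, e, f}   OUT={b, c, f}
  B9:   IN={b, c, f}   OUT={}

Merge at B1: OUT[B1] = IN[B2] = {b, c, d}
Applying B1's transfer function to that OUT value gives IN[B1] (row B1 above).

Answer: {c, d}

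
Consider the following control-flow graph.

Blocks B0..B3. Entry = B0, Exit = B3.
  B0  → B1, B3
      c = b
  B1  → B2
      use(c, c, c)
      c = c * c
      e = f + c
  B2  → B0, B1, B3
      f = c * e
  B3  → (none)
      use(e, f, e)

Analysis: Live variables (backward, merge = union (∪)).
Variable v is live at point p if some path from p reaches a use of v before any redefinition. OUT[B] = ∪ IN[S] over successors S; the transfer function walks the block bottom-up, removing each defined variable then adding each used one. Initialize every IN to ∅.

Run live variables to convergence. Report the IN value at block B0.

Fixpoint table:
  B0:  IN={b, e, f}  OUT={b, c, e, f}
  B1:  IN={b, c, f}  OUT={b, c, e}
  B2:  IN={b, c, e}  OUT={b, c, e, f}
  B3:  IN={e, f}  OUT={}

Merge at B0: OUT[B0] = IN[B1] ⊔ IN[B3] = {b, c, e, f}
Applying B0's transfer function to that OUT value gives IN[B0] (row B0 above).

Answer: {b, e, f}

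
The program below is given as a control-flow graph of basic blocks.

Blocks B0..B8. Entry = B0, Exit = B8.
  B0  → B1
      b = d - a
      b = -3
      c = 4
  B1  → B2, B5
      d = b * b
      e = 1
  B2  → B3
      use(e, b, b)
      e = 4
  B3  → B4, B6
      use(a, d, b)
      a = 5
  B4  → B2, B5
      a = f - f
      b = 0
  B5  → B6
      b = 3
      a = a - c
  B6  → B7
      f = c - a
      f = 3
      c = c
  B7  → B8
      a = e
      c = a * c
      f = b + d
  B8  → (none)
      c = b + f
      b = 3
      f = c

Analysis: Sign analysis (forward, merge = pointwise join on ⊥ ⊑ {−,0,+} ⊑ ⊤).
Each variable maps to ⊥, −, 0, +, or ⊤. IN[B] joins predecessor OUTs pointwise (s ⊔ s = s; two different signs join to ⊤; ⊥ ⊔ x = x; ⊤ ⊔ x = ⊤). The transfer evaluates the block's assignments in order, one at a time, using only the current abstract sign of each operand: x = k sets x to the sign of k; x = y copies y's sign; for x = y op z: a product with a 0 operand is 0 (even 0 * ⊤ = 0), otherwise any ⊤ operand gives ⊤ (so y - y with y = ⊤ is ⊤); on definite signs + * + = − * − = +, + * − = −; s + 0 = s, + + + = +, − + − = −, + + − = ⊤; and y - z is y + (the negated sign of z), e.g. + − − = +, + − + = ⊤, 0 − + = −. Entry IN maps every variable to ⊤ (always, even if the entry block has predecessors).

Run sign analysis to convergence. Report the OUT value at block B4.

Per-block solution:
  B0:  IN=(all ⊤)  OUT={b:-, c:+; rest ⊤}
  B1:  IN={b:-, c:+; rest ⊤}  OUT={b:-, c:+, d:+, e:+; rest ⊤}
  B2:  IN={c:+, d:+, e:+; rest ⊤}  OUT={c:+, d:+, e:+; rest ⊤}
  B3:  IN={c:+, d:+, e:+; rest ⊤}  OUT={a:+, c:+, d:+, e:+; rest ⊤}
  B4:  IN={a:+, c:+, d:+, e:+; rest ⊤}  OUT={b:0, c:+, d:+, e:+; rest ⊤}
  B5:  IN={c:+, d:+, e:+; rest ⊤}  OUT={b:+, c:+, d:+, e:+; rest ⊤}
  B6:  IN={c:+, d:+, e:+; rest ⊤}  OUT={c:+, d:+, e:+, f:+; rest ⊤}
  B7:  IN={c:+, d:+, e:+, f:+; rest ⊤}  OUT={a:+, c:+, d:+, e:+; rest ⊤}
  B8:  IN={a:+, c:+, d:+, e:+; rest ⊤}  OUT={a:+, b:+, d:+, e:+; rest ⊤}

Merge at B4: IN[B4] = OUT[B3] = {a: +, b: ⊤, c: +, d: +, e: +, f: ⊤}
Applying B4's transfer function to that IN value gives OUT[B4] (row B4 above).

Answer: {a: ⊤, b: 0, c: +, d: +, e: +, f: ⊤}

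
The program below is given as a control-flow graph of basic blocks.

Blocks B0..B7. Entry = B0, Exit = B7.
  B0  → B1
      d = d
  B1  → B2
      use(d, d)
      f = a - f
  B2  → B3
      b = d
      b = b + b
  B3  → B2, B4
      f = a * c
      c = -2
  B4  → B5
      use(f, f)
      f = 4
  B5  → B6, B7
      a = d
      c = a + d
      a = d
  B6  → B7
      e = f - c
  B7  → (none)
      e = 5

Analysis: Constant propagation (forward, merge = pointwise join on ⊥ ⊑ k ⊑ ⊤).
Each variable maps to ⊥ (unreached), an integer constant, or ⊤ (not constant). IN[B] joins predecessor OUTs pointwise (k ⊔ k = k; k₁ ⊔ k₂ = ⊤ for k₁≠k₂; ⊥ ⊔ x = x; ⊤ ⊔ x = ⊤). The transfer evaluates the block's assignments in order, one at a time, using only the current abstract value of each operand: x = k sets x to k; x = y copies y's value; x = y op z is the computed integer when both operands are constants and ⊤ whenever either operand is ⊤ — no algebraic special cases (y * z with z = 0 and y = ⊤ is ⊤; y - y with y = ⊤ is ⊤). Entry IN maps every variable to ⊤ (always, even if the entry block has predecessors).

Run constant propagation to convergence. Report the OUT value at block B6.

Answer: {a: ⊤, b: ⊤, c: ⊤, d: ⊤, e: ⊤, f: 4}

Derivation:
Fixpoint table:
  B0: | IN=(all ⊤) | OUT=(all ⊤)
  B1: | IN=(all ⊤) | OUT=(all ⊤)
  B2: | IN=(all ⊤) | OUT=(all ⊤)
  B3: | IN=(all ⊤) | OUT={c:-2; rest ⊤}
  B4: | IN={c:-2; rest ⊤} | OUT={c:-2, f:4; rest ⊤}
  B5: | IN={c:-2, f:4; rest ⊤} | OUT={f:4; rest ⊤}
  B6: | IN={f:4; rest ⊤} | OUT={f:4; rest ⊤}
  B7: | IN={f:4; rest ⊤} | OUT={e:5, f:4; rest ⊤}

Merge at B6: IN[B6] = OUT[B5] = {a: ⊤, b: ⊤, c: ⊤, d: ⊤, e: ⊤, f: 4}
Applying B6's transfer function to that IN value gives OUT[B6] (row B6 above).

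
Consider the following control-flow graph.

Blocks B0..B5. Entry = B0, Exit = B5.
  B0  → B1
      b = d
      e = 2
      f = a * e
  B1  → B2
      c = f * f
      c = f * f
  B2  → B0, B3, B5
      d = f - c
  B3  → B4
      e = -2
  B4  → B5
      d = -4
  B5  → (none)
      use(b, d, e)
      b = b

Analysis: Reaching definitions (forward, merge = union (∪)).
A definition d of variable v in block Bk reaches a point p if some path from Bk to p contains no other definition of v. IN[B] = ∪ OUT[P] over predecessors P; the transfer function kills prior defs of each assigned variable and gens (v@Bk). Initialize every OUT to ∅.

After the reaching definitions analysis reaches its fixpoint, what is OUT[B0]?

Per-block solution:
  B0:  IN={b@B0, c@B1, d@B2, e@B0, f@B0}  OUT={b@B0, c@B1, d@B2, e@B0, f@B0}
  B1:  IN={b@B0, c@B1, d@B2, e@B0, f@B0}  OUT={b@B0, c@B1, d@B2, e@B0, f@B0}
  B2:  IN={b@B0, c@B1, d@B2, e@B0, f@B0}  OUT={b@B0, c@B1, d@B2, e@B0, f@B0}
  B3:  IN={b@B0, c@B1, d@B2, e@B0, f@B0}  OUT={b@B0, c@B1, d@B2, e@B3, f@B0}
  B4:  IN={b@B0, c@B1, d@B2, e@B3, f@B0}  OUT={b@B0, c@B1, d@B4, e@B3, f@B0}
  B5:  IN={b@B0, c@B1, d@B2, d@B4, e@B0, e@B3, f@B0}  OUT={b@B5, c@B1, d@B2, d@B4, e@B0, e@B3, f@B0}

Merge at B0 (entry node, so the boundary value {} is joined with the incoming edge(s)): IN[B0] = {} ⊔ OUT[B2] = {b@B0, c@B1, d@B2, e@B0, f@B0}
Applying B0's transfer function to that IN value gives OUT[B0] (row B0 above).

Answer: {b@B0, c@B1, d@B2, e@B0, f@B0}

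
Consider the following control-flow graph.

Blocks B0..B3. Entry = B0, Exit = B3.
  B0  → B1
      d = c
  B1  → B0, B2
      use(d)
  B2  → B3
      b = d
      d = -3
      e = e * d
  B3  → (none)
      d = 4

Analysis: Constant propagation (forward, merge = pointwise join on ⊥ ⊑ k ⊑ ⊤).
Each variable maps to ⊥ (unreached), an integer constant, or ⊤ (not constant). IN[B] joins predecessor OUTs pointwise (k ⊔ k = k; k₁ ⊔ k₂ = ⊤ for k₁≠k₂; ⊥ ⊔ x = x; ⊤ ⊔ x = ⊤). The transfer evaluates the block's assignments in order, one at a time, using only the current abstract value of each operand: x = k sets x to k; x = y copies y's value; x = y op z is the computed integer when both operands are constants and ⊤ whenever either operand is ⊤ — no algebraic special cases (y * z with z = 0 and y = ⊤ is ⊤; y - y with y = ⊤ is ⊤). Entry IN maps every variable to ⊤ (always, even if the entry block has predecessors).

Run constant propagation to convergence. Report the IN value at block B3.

Answer: {a: ⊤, b: ⊤, c: ⊤, d: -3, e: ⊤, f: ⊤}

Derivation:
Converged values:
  B0:  IN=(all ⊤)  OUT=(all ⊤)
  B1:  IN=(all ⊤)  OUT=(all ⊤)
  B2:  IN=(all ⊤)  OUT={d:-3; rest ⊤}
  B3:  IN={d:-3; rest ⊤}  OUT={d:4; rest ⊤}

Merge at B3: IN[B3] = OUT[B2] = {a: ⊤, b: ⊤, c: ⊤, d: -3, e: ⊤, f: ⊤}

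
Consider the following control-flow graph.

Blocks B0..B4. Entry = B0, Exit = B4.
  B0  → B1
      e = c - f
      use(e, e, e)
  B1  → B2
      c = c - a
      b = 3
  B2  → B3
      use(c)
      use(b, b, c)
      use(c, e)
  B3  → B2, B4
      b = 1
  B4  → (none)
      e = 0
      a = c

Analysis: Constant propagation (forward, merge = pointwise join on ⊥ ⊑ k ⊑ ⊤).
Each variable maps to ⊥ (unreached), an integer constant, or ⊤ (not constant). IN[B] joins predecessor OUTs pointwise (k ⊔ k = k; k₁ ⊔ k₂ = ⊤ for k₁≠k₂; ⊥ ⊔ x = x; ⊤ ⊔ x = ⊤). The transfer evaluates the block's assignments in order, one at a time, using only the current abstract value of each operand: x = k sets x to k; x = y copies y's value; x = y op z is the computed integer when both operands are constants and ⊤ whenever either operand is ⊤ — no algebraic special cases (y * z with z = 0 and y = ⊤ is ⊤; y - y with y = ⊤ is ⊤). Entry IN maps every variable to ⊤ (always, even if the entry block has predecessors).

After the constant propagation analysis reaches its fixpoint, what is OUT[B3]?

Answer: {a: ⊤, b: 1, c: ⊤, d: ⊤, e: ⊤, f: ⊤}

Working:
Converged values:
  B0:   IN=(all ⊤)   OUT=(all ⊤)
  B1:   IN=(all ⊤)   OUT={b:3; rest ⊤}
  B2:   IN=(all ⊤)   OUT=(all ⊤)
  B3:   IN=(all ⊤)   OUT={b:1; rest ⊤}
  B4:   IN={b:1; rest ⊤}   OUT={b:1, e:0; rest ⊤}

Merge at B3: IN[B3] = OUT[B2] = {a: ⊤, b: ⊤, c: ⊤, d: ⊤, e: ⊤, f: ⊤}
Applying B3's transfer function to that IN value gives OUT[B3] (row B3 above).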